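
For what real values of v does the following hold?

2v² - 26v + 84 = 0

v = 6 or v = 7

Factor: 2(v - 7)(v - 6) = 0.
So v = 7 or v = 6.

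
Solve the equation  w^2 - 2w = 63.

w = -7 or w = 9

Bring every term to one side: w^2 - 2w - 63 = 0.
Factor: (w - 9)(w + 7) = 0.
So w = 9 or w = -7.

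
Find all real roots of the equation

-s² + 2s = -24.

s = -4 or s = 6

Bring every term to one side: -s² + 2s + 24 = 0.
Factor: -1(s + 4)(s - 6) = 0.
So s = -4 or s = 6.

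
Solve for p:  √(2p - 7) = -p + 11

Square both sides: 2p - 7 = (-p + 11)².
Expand and rearrange: p² - 24p + 128 = 0.
Solving gives p = 16 or p = 8.
Check each candidate in the original equation:
  p = 16: √(25) = 5, while -p + 11 = -5 — extraneous.
  p = 8: √(9) = 3, while -p + 11 = 3 — valid.

p = 8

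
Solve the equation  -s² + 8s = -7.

s = -0.7958 or s = 8.7958

Rearrange to standard form: -s² + 8s + 7 = 0.
Discriminant: (8)² − 4·(-1)·7 = 92.
Quadratic formula: s = (-8 ± √92) / (-2).
So s = 4 - √(23) ≈ -0.7958 or s = 4 + √(23) ≈ 8.7958.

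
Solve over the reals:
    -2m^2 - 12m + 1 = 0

m = -6.0822 or m = 0.0822

Discriminant: (-12)^2 - 4*(-2)*1 = 152.
Quadratic formula: m = (12 +/- sqrt(152)) / (-4).
So m = -sqrt(38)/2 - 3 ~= -6.0822 or m = -3 + sqrt(38)/2 ~= 0.0822.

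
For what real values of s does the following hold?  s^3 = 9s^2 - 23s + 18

s = 1.6972 or s = 2 or s = 5.3028

Rearrange: s^3 - 9s^2 + 23s - 18 = 0.
Possible rational roots are divisors of -18. Testing s = 2 gives 0, so (s - 2) is a factor.
Divide: s^3 - 9s^2 + 23s - 18 = (s - 2)(s^2 - 7s + 9).
Apply the quadratic formula to s^2 - 7s + 9 = 0: s = (7 +/- sqrt(13))/2, i.e. s ~= 5.3028 or s ~= 1.6972.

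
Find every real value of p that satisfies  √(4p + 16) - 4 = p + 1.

p = -3

Isolate the radical: √(4p + 16) = p + 5.
Square both sides: 4p + 16 = (p + 5)².
Expand and rearrange: p² + 6p + 9 = 0.
This gives the repeated root p = -3.
Check in the original equation:
  p = -3: √(4) = 2, while p + 5 = 2 — valid.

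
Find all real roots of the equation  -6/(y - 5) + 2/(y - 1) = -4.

y = 0.6277 or y = 6.3723

Multiply both sides by (y - 5)(y - 1):
-6(y - 1) + 2(y - 5) = -4(y - 5)(y - 1).
Expand and collect terms: -4y² + 28y - 16 = 0.
By the quadratic formula, y = (-28 ± √528) / -8, so y ≈ 0.6277 or y ≈ 6.3723.
Neither value makes a denominator zero (y ≠ 5, y ≠ 1), so both are valid.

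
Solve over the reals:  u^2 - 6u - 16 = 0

u = -2 or u = 8

Factor: (u + 2)(u - 8) = 0.
So u = -2 or u = 8.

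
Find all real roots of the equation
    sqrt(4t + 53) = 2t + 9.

t = -1

Square both sides: 4t + 53 = (2t + 9)^2.
Expand and rearrange: 4t^2 + 32t + 28 = 0.
Solving gives t = -1 or t = -7.
Check each candidate in the original equation:
  t = -1: sqrt(49) = 7, while 2t + 9 = 7 — valid.
  t = -7: sqrt(25) = 5, while 2t + 9 = -5 — extraneous.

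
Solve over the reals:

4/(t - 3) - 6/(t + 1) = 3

Multiply both sides by (t - 3)(t + 1):
4(t + 1) - 6(t - 3) = 3(t - 3)(t + 1).
Expand and collect terms: 3t² - 4t - 31 = 0.
By the quadratic formula, t = (4 ± √388) / 6, so t ≈ 3.9496 or t ≈ -2.6163.
Neither value makes a denominator zero (t ≠ 3, t ≠ -1), so both are valid.

t = -2.6163 or t = 3.9496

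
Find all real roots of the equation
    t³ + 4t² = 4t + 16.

t = -4 or t = -2 or t = 2

Rearrange: t³ + 4t² - 4t - 16 = 0.
Possible rational roots are divisors of -16. Testing t = 2 gives 0, so (t - 2) is a factor.
Divide: t³ + 4t² - 4t - 16 = (t - 2)(t² + 6t + 8).
Factor the quadratic: t = -2 or t = -4.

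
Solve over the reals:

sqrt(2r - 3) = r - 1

r = 2

Square both sides: 2r - 3 = (r - 1)^2.
Expand and rearrange: r^2 - 4r + 4 = 0.
This gives the repeated root r = 2.
Check in the original equation:
  r = 2: sqrt(1) = 1, while r - 1 = 1 — valid.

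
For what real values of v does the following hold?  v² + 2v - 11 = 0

v = -4.4641 or v = 2.4641

Discriminant: (2)² − 4·1·(-11) = 48.
Quadratic formula: v = (-2 ± √48) / 2.
So v = -1 + 2·√(3) ≈ 2.4641 or v = -2·√(3) - 1 ≈ -4.4641.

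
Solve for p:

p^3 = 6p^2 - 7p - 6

p = -0.5616 or p = 3 or p = 3.5616

Rearrange: p^3 - 6p^2 + 7p + 6 = 0.
Possible rational roots are divisors of 6. Testing p = 3 gives 0, so (p - 3) is a factor.
Divide: p^3 - 6p^2 + 7p + 6 = (p - 3)(p^2 - 3p - 2).
Apply the quadratic formula to p^2 - 3p - 2 = 0: p = (3 +/- sqrt(17))/2, i.e. p ~= 3.5616 or p ~= -0.5616.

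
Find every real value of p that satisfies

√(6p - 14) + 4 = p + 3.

Isolate the radical: √(6p - 14) = p - 1.
Square both sides: 6p - 14 = (p - 1)².
Expand and rearrange: p² - 8p + 15 = 0.
Solving gives p = 5 or p = 3.
Check each candidate in the original equation:
  p = 5: √(16) = 4, while p - 1 = 4 — valid.
  p = 3: √(4) = 2, while p - 1 = 2 — valid.

p = 3 or p = 5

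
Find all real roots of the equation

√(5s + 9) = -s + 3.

Square both sides: 5s + 9 = (-s + 3)².
Expand and rearrange: s² - 11s = 0.
Solving gives s = 11 or s = 0.
Check each candidate in the original equation:
  s = 11: √(64) = 8, while -s + 3 = -8 — extraneous.
  s = 0: √(9) = 3, while -s + 3 = 3 — valid.

s = 0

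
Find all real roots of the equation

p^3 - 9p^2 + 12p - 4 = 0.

p = 0.5359 or p = 1 or p = 7.4641

Possible rational roots are divisors of -4. Testing p = 1 gives 0, so (p - 1) is a factor.
Divide: p^3 - 9p^2 + 12p - 4 = (p - 1)(p^2 - 8p + 4).
Apply the quadratic formula to p^2 - 8p + 4 = 0: p = (8 +/- sqrt(48))/2, i.e. p ~= 7.4641 or p ~= 0.5359.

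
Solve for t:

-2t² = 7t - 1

t = -3.6375 or t = 0.1375

Rearrange to standard form: -2t² - 7t + 1 = 0.
Discriminant: (-7)² − 4·(-2)·1 = 57.
Quadratic formula: t = (7 ± √57) / (-4).
So t = -√(57)/4 - 7/4 ≈ -3.6375 or t = -7/4 + √(57)/4 ≈ 0.1375.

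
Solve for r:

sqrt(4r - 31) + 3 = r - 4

r = 8 or r = 10

Isolate the radical: sqrt(4r - 31) = r - 7.
Square both sides: 4r - 31 = (r - 7)^2.
Expand and rearrange: r^2 - 18r + 80 = 0.
Solving gives r = 10 or r = 8.
Check each candidate in the original equation:
  r = 10: sqrt(9) = 3, while r - 7 = 3 — valid.
  r = 8: sqrt(1) = 1, while r - 7 = 1 — valid.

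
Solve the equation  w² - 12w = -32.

w = 4 or w = 8

Bring every term to one side: w² - 12w + 32 = 0.
Factor: (w - 8)(w - 4) = 0.
So w = 8 or w = 4.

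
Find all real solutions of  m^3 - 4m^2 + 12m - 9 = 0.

m = 1

Possible rational roots are divisors of -9. Testing m = 1 gives 0, so (m - 1) is a factor.
Divide: m^3 - 4m^2 + 12m - 9 = (m - 1)(m^2 - 3m + 9).
The quadratic m^2 - 3m + 9 has discriminant -27 < 0, so no further real roots.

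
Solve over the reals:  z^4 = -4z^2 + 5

Let u = z^2. The equation becomes u^2 + 4u - 5 = 0.
Factor: (u + 5)(u - 1) = 0, so u = -5 or u = 1.
z^2 = -5 < 0 has no real solution.
z^2 = 1 gives z = +/-1.

z = -1 or z = 1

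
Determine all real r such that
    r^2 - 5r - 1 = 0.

r = -0.1926 or r = 5.1926

Discriminant: (-5)^2 - 4*1*(-1) = 29.
Quadratic formula: r = (5 +/- sqrt(29)) / 2.
So r = 5/2 + sqrt(29)/2 ~= 5.1926 or r = 5/2 - sqrt(29)/2 ~= -0.1926.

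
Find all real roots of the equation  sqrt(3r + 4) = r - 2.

r = 7

Square both sides: 3r + 4 = (r - 2)^2.
Expand and rearrange: r^2 - 7r = 0.
Solving gives r = 7 or r = 0.
Check each candidate in the original equation:
  r = 7: sqrt(25) = 5, while r - 2 = 5 — valid.
  r = 0: sqrt(4) = 2, while r - 2 = -2 — extraneous.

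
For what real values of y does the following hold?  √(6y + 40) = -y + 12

Square both sides: 6y + 40 = (-y + 12)².
Expand and rearrange: y² - 30y + 104 = 0.
Solving gives y = 26 or y = 4.
Check each candidate in the original equation:
  y = 26: √(196) = 14, while -y + 12 = -14 — extraneous.
  y = 4: √(64) = 8, while -y + 12 = 8 — valid.

y = 4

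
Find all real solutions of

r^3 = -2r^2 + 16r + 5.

Rearrange: r^3 + 2r^2 - 16r - 5 = 0.
Possible rational roots are divisors of -5. Testing r = -5 gives 0, so (r + 5) is a factor.
Divide: r^3 + 2r^2 - 16r - 5 = (r + 5)(r^2 - 3r - 1).
Apply the quadratic formula to r^2 - 3r - 1 = 0: r = (3 +/- sqrt(13))/2, i.e. r ~= 3.3028 or r ~= -0.3028.

r = -5 or r = -0.3028 or r = 3.3028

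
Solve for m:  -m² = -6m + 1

Rearrange to standard form: -m² + 6m - 1 = 0.
Discriminant: (6)² − 4·(-1)·(-1) = 32.
Quadratic formula: m = (-6 ± √32) / (-2).
So m = 3 - 2·√(2) ≈ 0.1716 or m = 2·√(2) + 3 ≈ 5.8284.

m = 0.1716 or m = 5.8284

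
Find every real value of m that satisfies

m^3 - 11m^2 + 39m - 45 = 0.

Possible rational roots are divisors of -45. Testing m = 5 gives 0, so (m - 5) is a factor.
Divide: m^3 - 11m^2 + 39m - 45 = (m - 5)(m^2 - 6m + 9).
The quadratic has the repeated root m = 3.

m = 3 or m = 5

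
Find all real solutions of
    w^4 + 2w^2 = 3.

w = -1 or w = 1

Let u = w^2. The equation becomes u^2 + 2u - 3 = 0.
Factor: (u + 3)(u - 1) = 0, so u = -3 or u = 1.
w^2 = -3 < 0 has no real solution.
w^2 = 1 gives w = +/-1.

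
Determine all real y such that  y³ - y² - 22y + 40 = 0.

y = -5 or y = 2 or y = 4

Possible rational roots are divisors of 40. Testing y = 4 gives 0, so (y - 4) is a factor.
Divide: y³ - y² - 22y + 40 = (y - 4)(y² + 3y - 10).
Factor the quadratic: y = 2 or y = -5.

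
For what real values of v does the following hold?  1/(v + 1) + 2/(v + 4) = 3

v = -3.4142 or v = -0.5858

Multiply both sides by (v + 1)(v + 4):
(v + 4) + 2(v + 1) = 3(v + 1)(v + 4).
Expand and collect terms: 3v^2 + 12v + 6 = 0.
By the quadratic formula, v = (-12 +/- sqrt(72)) / 6, so v ~= -0.5858 or v ~= -3.4142.
Neither value makes a denominator zero (v != -1, v != -4), so both are valid.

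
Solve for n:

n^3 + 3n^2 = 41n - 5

n = -8.1231 or n = 0.1231 or n = 5

Rearrange: n^3 + 3n^2 - 41n + 5 = 0.
Possible rational roots are divisors of 5. Testing n = 5 gives 0, so (n - 5) is a factor.
Divide: n^3 + 3n^2 - 41n + 5 = (n - 5)(n^2 + 8n - 1).
Apply the quadratic formula to n^2 + 8n - 1 = 0: n = (-8 +/- sqrt(68))/2, i.e. n ~= 0.1231 or n ~= -8.1231.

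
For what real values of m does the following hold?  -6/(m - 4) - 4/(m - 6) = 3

Multiply both sides by (m - 4)(m - 6):
-6(m - 6) - 4(m - 4) = 3(m - 4)(m - 6).
Expand and collect terms: 3m^2 - 20m + 20 = 0.
By the quadratic formula, m = (20 +/- sqrt(160)) / 6, so m ~= 5.4415 or m ~= 1.2251.
Neither value makes a denominator zero (m != 4, m != 6), so both are valid.

m = 1.2251 or m = 5.4415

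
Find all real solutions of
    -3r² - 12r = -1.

Rearrange to standard form: -3r² - 12r + 1 = 0.
Discriminant: (-12)² − 4·(-3)·1 = 156.
Quadratic formula: r = (12 ± √156) / (-6).
So r = -√(39)/3 - 2 ≈ -4.0817 or r = -2 + √(39)/3 ≈ 0.0817.

r = -4.0817 or r = 0.0817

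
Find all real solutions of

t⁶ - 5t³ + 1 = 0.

t = 0.5932 or t = 1.6858

Let u = t³. The equation becomes u² - 5u + 1 = 0.
By the quadratic formula, u = √(21)/2 + 5/2 or u = 5/2 - √(21)/2.
t³ = √(21)/2 + 5/2 gives t = ∛(√(21)/2 + 5/2) ≈ 1.6858.
t³ = 5/2 - √(21)/2 gives t = ∛(5/2 - √(21)/2) ≈ 0.5932.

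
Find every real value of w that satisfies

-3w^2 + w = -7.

Rearrange to standard form: -3w^2 + w + 7 = 0.
Discriminant: (1)^2 - 4*(-3)*7 = 85.
Quadratic formula: w = (-1 +/- sqrt(85)) / (-6).
So w = 1/6 - sqrt(85)/6 ~= -1.3699 or w = 1/6 + sqrt(85)/6 ~= 1.7033.

w = -1.3699 or w = 1.7033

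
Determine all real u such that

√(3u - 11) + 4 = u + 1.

u = 4 or u = 5

Isolate the radical: √(3u - 11) = u - 3.
Square both sides: 3u - 11 = (u - 3)².
Expand and rearrange: u² - 9u + 20 = 0.
Solving gives u = 5 or u = 4.
Check each candidate in the original equation:
  u = 5: √(4) = 2, while u - 3 = 2 — valid.
  u = 4: √(1) = 1, while u - 3 = 1 — valid.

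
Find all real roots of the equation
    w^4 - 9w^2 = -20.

Let u = w^2. The equation becomes u^2 - 9u + 20 = 0.
Factor: (u - 4)(u - 5) = 0, so u = 4 or u = 5.
w^2 = 4 gives w = +/-2.
w^2 = 5 gives w = +/-sqrt(5) ~= +/-2.2361.

w = -2.2361 or w = -2 or w = 2 or w = 2.2361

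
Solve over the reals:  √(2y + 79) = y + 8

Square both sides: 2y + 79 = (y + 8)².
Expand and rearrange: y² + 14y - 15 = 0.
Solving gives y = 1 or y = -15.
Check each candidate in the original equation:
  y = 1: √(81) = 9, while y + 8 = 9 — valid.
  y = -15: √(49) = 7, while y + 8 = -7 — extraneous.

y = 1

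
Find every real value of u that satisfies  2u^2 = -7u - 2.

u = -3.1861 or u = -0.3139

Rearrange to standard form: 2u^2 + 7u + 2 = 0.
Discriminant: (7)^2 - 4*2*2 = 33.
Quadratic formula: u = (-7 +/- sqrt(33)) / 4.
So u = -7/4 + sqrt(33)/4 ~= -0.3139 or u = -7/4 - sqrt(33)/4 ~= -3.1861.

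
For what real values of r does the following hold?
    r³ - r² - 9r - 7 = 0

Possible rational roots are divisors of -7. Testing r = -1 gives 0, so (r + 1) is a factor.
Divide: r³ - r² - 9r - 7 = (r + 1)(r² - 2r - 7).
Apply the quadratic formula to r² - 2r - 7 = 0: r = (2 ± √32)/2, i.e. r ≈ 3.8284 or r ≈ -1.8284.

r = -1.8284 or r = -1 or r = 3.8284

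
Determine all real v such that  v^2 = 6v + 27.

v = -3 or v = 9

Bring every term to one side: v^2 - 6v - 27 = 0.
Factor: (v - 9)(v + 3) = 0.
So v = 9 or v = -3.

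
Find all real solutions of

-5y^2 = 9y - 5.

y = -2.2454 or y = 0.4454

Rearrange to standard form: -5y^2 - 9y + 5 = 0.
Discriminant: (-9)^2 - 4*(-5)*5 = 181.
Quadratic formula: y = (9 +/- sqrt(181)) / (-10).
So y = -sqrt(181)/10 - 9/10 ~= -2.2454 or y = -9/10 + sqrt(181)/10 ~= 0.4454.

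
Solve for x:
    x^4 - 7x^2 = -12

x = -2 or x = -1.7321 or x = 1.7321 or x = 2

Let u = x^2. The equation becomes u^2 - 7u + 12 = 0.
Factor: (u - 4)(u - 3) = 0, so u = 4 or u = 3.
x^2 = 4 gives x = +/-2.
x^2 = 3 gives x = +/-sqrt(3) ~= +/-1.7321.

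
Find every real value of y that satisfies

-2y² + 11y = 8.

Rearrange to standard form: -2y² + 11y - 8 = 0.
Discriminant: (11)² − 4·(-2)·(-8) = 57.
Quadratic formula: y = (-11 ± √57) / (-4).
So y = 11/4 - √(57)/4 ≈ 0.8625 or y = √(57)/4 + 11/4 ≈ 4.6375.

y = 0.8625 or y = 4.6375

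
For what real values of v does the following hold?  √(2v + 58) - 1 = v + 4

Isolate the radical: √(2v + 58) = v + 5.
Square both sides: 2v + 58 = (v + 5)².
Expand and rearrange: v² + 8v - 33 = 0.
Solving gives v = 3 or v = -11.
Check each candidate in the original equation:
  v = 3: √(64) = 8, while v + 5 = 8 — valid.
  v = -11: √(36) = 6, while v + 5 = -6 — extraneous.

v = 3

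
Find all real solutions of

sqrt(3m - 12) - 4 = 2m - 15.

m = 7

Isolate the radical: sqrt(3m - 12) = 2m - 11.
Square both sides: 3m - 12 = (2m - 11)^2.
Expand and rearrange: 4m^2 - 47m + 133 = 0.
Solving gives m = 7 or m = 4.75.
Check each candidate in the original equation:
  m = 7: sqrt(9) = 3, while 2m - 11 = 3 — valid.
  m = 4.75: sqrt(2.25) = 1.5, while 2m - 11 = -1.5 — extraneous.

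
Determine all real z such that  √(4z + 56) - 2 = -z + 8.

z = 2

Isolate the radical: √(4z + 56) = -z + 10.
Square both sides: 4z + 56 = (-z + 10)².
Expand and rearrange: z² - 24z + 44 = 0.
Solving gives z = 22 or z = 2.
Check each candidate in the original equation:
  z = 22: √(144) = 12, while -z + 10 = -12 — extraneous.
  z = 2: √(64) = 8, while -z + 10 = 8 — valid.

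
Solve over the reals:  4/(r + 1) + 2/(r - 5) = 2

r = 0.6277 or r = 6.3723

Multiply both sides by (r + 1)(r - 5):
4(r - 5) + 2(r + 1) = 2(r + 1)(r - 5).
Expand and collect terms: 2r^2 - 14r + 8 = 0.
By the quadratic formula, r = (14 +/- sqrt(132)) / 4, so r ~= 6.3723 or r ~= 0.6277.
Neither value makes a denominator zero (r != -1, r != 5), so both are valid.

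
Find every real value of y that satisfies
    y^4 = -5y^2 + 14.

y = -1.4142 or y = 1.4142

Let u = y^2. The equation becomes u^2 + 5u - 14 = 0.
Factor: (u - 2)(u + 7) = 0, so u = 2 or u = -7.
y^2 = 2 gives y = +/-sqrt(2) ~= +/-1.4142.
y^2 = -7 < 0 has no real solution.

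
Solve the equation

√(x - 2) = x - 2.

Square both sides: x - 2 = (x - 2)².
Expand and rearrange: x² - 5x + 6 = 0.
Solving gives x = 3 or x = 2.
Check each candidate in the original equation:
  x = 3: √(1) = 1, while x - 2 = 1 — valid.
  x = 2: √(0) = 0, while x - 2 = 0 — valid.

x = 2 or x = 3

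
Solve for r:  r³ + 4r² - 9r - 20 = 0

Possible rational roots are divisors of -20. Testing r = -5 gives 0, so (r + 5) is a factor.
Divide: r³ + 4r² - 9r - 20 = (r + 5)(r² - r - 4).
Apply the quadratic formula to r² - r - 4 = 0: r = (1 ± √17)/2, i.e. r ≈ 2.5616 or r ≈ -1.5616.

r = -5 or r = -1.5616 or r = 2.5616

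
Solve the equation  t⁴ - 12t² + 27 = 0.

t = -3 or t = -1.7321 or t = 1.7321 or t = 3

Let u = t². The equation becomes u² - 12u + 27 = 0.
Factor: (u - 3)(u - 9) = 0, so u = 3 or u = 9.
t² = 3 gives t = ±√(3) ≈ ±1.7321.
t² = 9 gives t = ±3.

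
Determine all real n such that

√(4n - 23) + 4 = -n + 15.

n = 8

Isolate the radical: √(4n - 23) = -n + 11.
Square both sides: 4n - 23 = (-n + 11)².
Expand and rearrange: n² - 26n + 144 = 0.
Solving gives n = 18 or n = 8.
Check each candidate in the original equation:
  n = 18: √(49) = 7, while -n + 11 = -7 — extraneous.
  n = 8: √(9) = 3, while -n + 11 = 3 — valid.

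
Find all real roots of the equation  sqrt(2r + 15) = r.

Square both sides: 2r + 15 = (r)^2.
Expand and rearrange: r^2 - 2r - 15 = 0.
Solving gives r = 5 or r = -3.
Check each candidate in the original equation:
  r = 5: sqrt(25) = 5, while r = 5 — valid.
  r = -3: sqrt(9) = 3, while r = -3 — extraneous.

r = 5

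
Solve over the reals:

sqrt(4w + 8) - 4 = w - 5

w = 7

Isolate the radical: sqrt(4w + 8) = w - 1.
Square both sides: 4w + 8 = (w - 1)^2.
Expand and rearrange: w^2 - 6w - 7 = 0.
Solving gives w = 7 or w = -1.
Check each candidate in the original equation:
  w = 7: sqrt(36) = 6, while w - 1 = 6 — valid.
  w = -1: sqrt(4) = 2, while w - 1 = -2 — extraneous.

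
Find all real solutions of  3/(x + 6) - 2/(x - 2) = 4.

x = -5.194 or x = 1.444

Multiply both sides by (x + 6)(x - 2):
3(x - 2) - 2(x + 6) = 4(x + 6)(x - 2).
Expand and collect terms: 4x^2 + 15x - 30 = 0.
By the quadratic formula, x = (-15 +/- sqrt(705)) / 8, so x ~= 1.444 or x ~= -5.194.
Neither value makes a denominator zero (x != -6, x != 2), so both are valid.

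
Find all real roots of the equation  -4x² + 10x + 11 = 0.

Discriminant: (10)² − 4·(-4)·11 = 276.
Quadratic formula: x = (-10 ± √276) / (-8).
So x = 5/4 - √(69)/4 ≈ -0.8267 or x = 5/4 + √(69)/4 ≈ 3.3267.

x = -0.8267 or x = 3.3267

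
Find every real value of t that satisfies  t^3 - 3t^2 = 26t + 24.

Rearrange: t^3 - 3t^2 - 26t - 24 = 0.
Possible rational roots are divisors of -24. Testing t = -3 gives 0, so (t + 3) is a factor.
Divide: t^3 - 3t^2 - 26t - 24 = (t + 3)(t^2 - 6t - 8).
Apply the quadratic formula to t^2 - 6t - 8 = 0: t = (6 +/- sqrt(68))/2, i.e. t ~= 7.1231 or t ~= -1.1231.

t = -3 or t = -1.1231 or t = 7.1231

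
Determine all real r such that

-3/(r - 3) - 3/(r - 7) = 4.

r = 2.114 or r = 6.386

Multiply both sides by (r - 3)(r - 7):
-3(r - 7) - 3(r - 3) = 4(r - 3)(r - 7).
Expand and collect terms: 4r^2 - 34r + 54 = 0.
By the quadratic formula, r = (34 +/- sqrt(292)) / 8, so r ~= 6.386 or r ~= 2.114.
Neither value makes a denominator zero (r != 3, r != 7), so both are valid.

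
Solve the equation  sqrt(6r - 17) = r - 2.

Square both sides: 6r - 17 = (r - 2)^2.
Expand and rearrange: r^2 - 10r + 21 = 0.
Solving gives r = 7 or r = 3.
Check each candidate in the original equation:
  r = 7: sqrt(25) = 5, while r - 2 = 5 — valid.
  r = 3: sqrt(1) = 1, while r - 2 = 1 — valid.

r = 3 or r = 7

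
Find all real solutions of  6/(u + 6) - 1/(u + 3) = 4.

u = -4 or u = -3.75

Multiply both sides by (u + 6)(u + 3):
6(u + 3) - (u + 6) = 4(u + 6)(u + 3).
Expand and collect terms: 4u² + 31u + 60 = 0.
Factor or apply the quadratic formula: u = -3.75 or u = -4.
Neither value makes a denominator zero (u ≠ -6, u ≠ -3), so both are valid.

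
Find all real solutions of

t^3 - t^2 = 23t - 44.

t = -5.1401 or t = 2.1401 or t = 4

Rearrange: t^3 - t^2 - 23t + 44 = 0.
Possible rational roots are divisors of 44. Testing t = 4 gives 0, so (t - 4) is a factor.
Divide: t^3 - t^2 - 23t + 44 = (t - 4)(t^2 + 3t - 11).
Apply the quadratic formula to t^2 + 3t - 11 = 0: t = (-3 +/- sqrt(53))/2, i.e. t ~= 2.1401 or t ~= -5.1401.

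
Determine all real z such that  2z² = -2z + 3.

z = -1.8229 or z = 0.8229

Rearrange to standard form: 2z² + 2z - 3 = 0.
Discriminant: (2)² − 4·2·(-3) = 28.
Quadratic formula: z = (-2 ± √28) / 4.
So z = -1/2 + √(7)/2 ≈ 0.8229 or z = -√(7)/2 - 1/2 ≈ -1.8229.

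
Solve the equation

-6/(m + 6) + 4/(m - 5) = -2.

Multiply both sides by (m + 6)(m - 5):
-6(m - 5) + 4(m + 6) = -2(m + 6)(m - 5).
Expand and collect terms: -2m² + 6 = 0.
By the quadratic formula, m = (0 ± √48) / -4, so m ≈ -1.7321 or m ≈ 1.7321.
Neither value makes a denominator zero (m ≠ -6, m ≠ 5), so both are valid.

m = -1.7321 or m = 1.7321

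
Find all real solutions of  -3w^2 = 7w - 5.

Rearrange to standard form: -3w^2 - 7w + 5 = 0.
Discriminant: (-7)^2 - 4*(-3)*5 = 109.
Quadratic formula: w = (7 +/- sqrt(109)) / (-6).
So w = -sqrt(109)/6 - 7/6 ~= -2.9067 or w = -7/6 + sqrt(109)/6 ~= 0.5734.

w = -2.9067 or w = 0.5734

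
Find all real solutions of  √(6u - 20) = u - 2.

Square both sides: 6u - 20 = (u - 2)².
Expand and rearrange: u² - 10u + 24 = 0.
Solving gives u = 6 or u = 4.
Check each candidate in the original equation:
  u = 6: √(16) = 4, while u - 2 = 4 — valid.
  u = 4: √(4) = 2, while u - 2 = 2 — valid.

u = 4 or u = 6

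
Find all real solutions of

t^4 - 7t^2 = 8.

t = -2.8284 or t = 2.8284

Let u = t^2. The equation becomes u^2 - 7u - 8 = 0.
Factor: (u - 8)(u + 1) = 0, so u = 8 or u = -1.
t^2 = 8 gives t = +/-2*sqrt(2) ~= +/-2.8284.
t^2 = -1 < 0 has no real solution.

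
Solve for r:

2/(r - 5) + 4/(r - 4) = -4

r = 2.7192 or r = 4.7808

Multiply both sides by (r - 5)(r - 4):
2(r - 4) + 4(r - 5) = -4(r - 5)(r - 4).
Expand and collect terms: -4r² + 30r - 52 = 0.
By the quadratic formula, r = (-30 ± √68) / -8, so r ≈ 2.7192 or r ≈ 4.7808.
Neither value makes a denominator zero (r ≠ 5, r ≠ 4), so both are valid.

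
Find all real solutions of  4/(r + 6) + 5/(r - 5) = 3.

Multiply both sides by (r + 6)(r - 5):
4(r - 5) + 5(r + 6) = 3(r + 6)(r - 5).
Expand and collect terms: 3r² - 6r - 100 = 0.
By the quadratic formula, r = (6 ± √1236) / 6, so r ≈ 6.8595 or r ≈ -4.8595.
Neither value makes a denominator zero (r ≠ -6, r ≠ 5), so both are valid.

r = -4.8595 or r = 6.8595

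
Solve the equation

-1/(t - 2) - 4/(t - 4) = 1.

Multiply both sides by (t - 2)(t - 4):
-(t - 4) - 4(t - 2) = (t - 2)(t - 4).
Expand and collect terms: t^2 - t - 4 = 0.
By the quadratic formula, t = (1 +/- sqrt(17)) / 2, so t ~= 2.5616 or t ~= -1.5616.
Neither value makes a denominator zero (t != 2, t != 4), so both are valid.

t = -1.5616 or t = 2.5616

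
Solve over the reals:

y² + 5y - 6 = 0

Factor: (y - 1)(y + 6) = 0.
So y = 1 or y = -6.

y = -6 or y = 1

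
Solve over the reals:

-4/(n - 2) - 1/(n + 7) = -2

Multiply both sides by (n - 2)(n + 7):
-4(n + 7) - (n - 2) = -2(n - 2)(n + 7).
Expand and collect terms: -2n² - 5n + 54 = 0.
By the quadratic formula, n = (5 ± √457) / -4, so n ≈ -6.5944 or n ≈ 4.0944.
Neither value makes a denominator zero (n ≠ 2, n ≠ -7), so both are valid.

n = -6.5944 or n = 4.0944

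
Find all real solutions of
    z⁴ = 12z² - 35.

Let u = z². The equation becomes u² - 12u + 35 = 0.
Factor: (u - 5)(u - 7) = 0, so u = 5 or u = 7.
z² = 5 gives z = ±√(5) ≈ ±2.2361.
z² = 7 gives z = ±√(7) ≈ ±2.6458.

z = -2.6458 or z = -2.2361 or z = 2.2361 or z = 2.6458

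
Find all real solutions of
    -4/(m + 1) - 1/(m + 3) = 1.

Multiply both sides by (m + 1)(m + 3):
-4(m + 3) - (m + 1) = (m + 1)(m + 3).
Expand and collect terms: m² + 9m + 16 = 0.
By the quadratic formula, m = (-9 ± √17) / 2, so m ≈ -2.4384 or m ≈ -6.5616.
Neither value makes a denominator zero (m ≠ -1, m ≠ -3), so both are valid.

m = -6.5616 or m = -2.4384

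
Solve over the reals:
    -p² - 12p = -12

p = -12.9282 or p = 0.9282

Rearrange to standard form: -p² - 12p + 12 = 0.
Discriminant: (-12)² − 4·(-1)·12 = 192.
Quadratic formula: p = (12 ± √192) / (-2).
So p = -4·√(3) - 6 ≈ -12.9282 or p = -6 + 4·√(3) ≈ 0.9282.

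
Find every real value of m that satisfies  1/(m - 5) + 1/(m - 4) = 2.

Multiply both sides by (m - 5)(m - 4):
(m - 4) + (m - 5) = 2(m - 5)(m - 4).
Expand and collect terms: 2m^2 - 20m + 49 = 0.
By the quadratic formula, m = (20 +/- sqrt(8)) / 4, so m ~= 5.7071 or m ~= 4.2929.
Neither value makes a denominator zero (m != 5, m != 4), so both are valid.

m = 4.2929 or m = 5.7071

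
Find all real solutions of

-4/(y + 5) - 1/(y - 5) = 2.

Multiply both sides by (y + 5)(y - 5):
-4(y - 5) - (y + 5) = 2(y + 5)(y - 5).
Expand and collect terms: 2y^2 + 5y - 65 = 0.
By the quadratic formula, y = (-5 +/- sqrt(545)) / 4, so y ~= 4.5863 or y ~= -7.0863.
Neither value makes a denominator zero (y != -5, y != 5), so both are valid.

y = -7.0863 or y = 4.5863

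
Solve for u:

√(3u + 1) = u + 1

Square both sides: 3u + 1 = (u + 1)².
Expand and rearrange: u² - u = 0.
Solving gives u = 1 or u = 0.
Check each candidate in the original equation:
  u = 1: √(4) = 2, while u + 1 = 2 — valid.
  u = 0: √(1) = 1, while u + 1 = 1 — valid.

u = 0 or u = 1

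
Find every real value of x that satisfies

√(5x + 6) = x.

Square both sides: 5x + 6 = (x)².
Expand and rearrange: x² - 5x - 6 = 0.
Solving gives x = 6 or x = -1.
Check each candidate in the original equation:
  x = 6: √(36) = 6, while x = 6 — valid.
  x = -1: √(1) = 1, while x = -1 — extraneous.

x = 6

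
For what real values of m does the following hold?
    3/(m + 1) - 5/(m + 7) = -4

m = -5.5 or m = -2

Multiply both sides by (m + 1)(m + 7):
3(m + 7) - 5(m + 1) = -4(m + 1)(m + 7).
Expand and collect terms: -4m^2 - 30m - 44 = 0.
Factor or apply the quadratic formula: m = -5.5 or m = -2.
Neither value makes a denominator zero (m != -1, m != -7), so both are valid.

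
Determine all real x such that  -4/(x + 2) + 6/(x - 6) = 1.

Multiply both sides by (x + 2)(x - 6):
-4(x - 6) + 6(x + 2) = (x + 2)(x - 6).
Expand and collect terms: x² - 6x - 48 = 0.
By the quadratic formula, x = (6 ± √228) / 2, so x ≈ 10.5498 or x ≈ -4.5498.
Neither value makes a denominator zero (x ≠ -2, x ≠ 6), so both are valid.

x = -4.5498 or x = 10.5498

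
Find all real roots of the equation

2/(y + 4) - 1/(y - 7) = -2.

Multiply both sides by (y + 4)(y - 7):
2(y - 7) - (y + 4) = -2(y + 4)(y - 7).
Expand and collect terms: -2y² + 5y + 74 = 0.
By the quadratic formula, y = (-5 ± √617) / -4, so y ≈ -4.9599 or y ≈ 7.4599.
Neither value makes a denominator zero (y ≠ -4, y ≠ 7), so both are valid.

y = -4.9599 or y = 7.4599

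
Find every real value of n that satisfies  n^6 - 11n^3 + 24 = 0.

n = 1.4422 or n = 2

Let u = n^3. The equation becomes u^2 - 11u + 24 = 0.
Factor: (u - 3)(u - 8) = 0, so u = 3 or u = 8.
n^3 = 3 gives n = (3)^(1/3) ~= 1.4422.
n^3 = 8 gives n = 2.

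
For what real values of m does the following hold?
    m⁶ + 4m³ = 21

Let u = m³. The equation becomes u² + 4u - 21 = 0.
Factor: (u - 3)(u + 7) = 0, so u = 3 or u = -7.
m³ = 3 gives m = ∛(3) ≈ 1.4422.
m³ = -7 gives m = -∛(7) ≈ -1.9129.

m = -1.9129 or m = 1.4422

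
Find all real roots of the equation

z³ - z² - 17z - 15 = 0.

Possible rational roots are divisors of -15. Testing z = -3 gives 0, so (z + 3) is a factor.
Divide: z³ - z² - 17z - 15 = (z + 3)(z² - 4z - 5).
Factor the quadratic: z = 5 or z = -1.

z = -3 or z = -1 or z = 5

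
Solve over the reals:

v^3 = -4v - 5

Rearrange: v^3 + 4v + 5 = 0.
Possible rational roots are divisors of 5. Testing v = -1 gives 0, so (v + 1) is a factor.
Divide: v^3 + 4v + 5 = (v + 1)(v^2 - v + 5).
The quadratic v^2 - v + 5 has discriminant -19 < 0, so no further real roots.

v = -1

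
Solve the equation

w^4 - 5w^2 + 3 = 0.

w = -2.0743 or w = -0.835 or w = 0.835 or w = 2.0743

Let u = w^2. The equation becomes u^2 - 5u + 3 = 0.
By the quadratic formula, u = sqrt(13)/2 + 5/2 or u = 5/2 - sqrt(13)/2.
w^2 = sqrt(13)/2 + 5/2 gives w = +/-sqrt(sqrt(13)/2 + 5/2) ~= +/-2.0743.
w^2 = 5/2 - sqrt(13)/2 gives w = +/-sqrt(5/2 - sqrt(13)/2) ~= +/-0.835.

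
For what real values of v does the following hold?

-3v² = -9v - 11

v = -0.9324 or v = 3.9324

Rearrange to standard form: -3v² + 9v + 11 = 0.
Discriminant: (9)² − 4·(-3)·11 = 213.
Quadratic formula: v = (-9 ± √213) / (-6).
So v = 3/2 - √(213)/6 ≈ -0.9324 or v = 3/2 + √(213)/6 ≈ 3.9324.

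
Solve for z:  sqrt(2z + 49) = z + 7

Square both sides: 2z + 49 = (z + 7)^2.
Expand and rearrange: z^2 + 12z = 0.
Solving gives z = 0 or z = -12.
Check each candidate in the original equation:
  z = 0: sqrt(49) = 7, while z + 7 = 7 — valid.
  z = -12: sqrt(25) = 5, while z + 7 = -5 — extraneous.

z = 0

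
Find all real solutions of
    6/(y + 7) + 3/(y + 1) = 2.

y = -4.8423 or y = 1.3423

Multiply both sides by (y + 7)(y + 1):
6(y + 1) + 3(y + 7) = 2(y + 7)(y + 1).
Expand and collect terms: 2y^2 + 7y - 13 = 0.
By the quadratic formula, y = (-7 +/- sqrt(153)) / 4, so y ~= 1.3423 or y ~= -4.8423.
Neither value makes a denominator zero (y != -7, y != -1), so both are valid.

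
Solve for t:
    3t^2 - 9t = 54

Bring every term to one side: 3t^2 - 9t - 54 = 0.
Factor: 3(t - 6)(t + 3) = 0.
So t = 6 or t = -3.

t = -3 or t = 6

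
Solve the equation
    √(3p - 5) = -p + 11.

p = 7

Square both sides: 3p - 5 = (-p + 11)².
Expand and rearrange: p² - 25p + 126 = 0.
Solving gives p = 18 or p = 7.
Check each candidate in the original equation:
  p = 18: √(49) = 7, while -p + 11 = -7 — extraneous.
  p = 7: √(16) = 4, while -p + 11 = 4 — valid.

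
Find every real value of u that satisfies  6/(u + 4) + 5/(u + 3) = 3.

Multiply both sides by (u + 4)(u + 3):
6(u + 3) + 5(u + 4) = 3(u + 4)(u + 3).
Expand and collect terms: 3u^2 + 10u - 2 = 0.
By the quadratic formula, u = (-10 +/- sqrt(124)) / 6, so u ~= 0.1893 or u ~= -3.5226.
Neither value makes a denominator zero (u != -4, u != -3), so both are valid.

u = -3.5226 or u = 0.1893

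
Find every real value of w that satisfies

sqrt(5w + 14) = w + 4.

Square both sides: 5w + 14 = (w + 4)^2.
Expand and rearrange: w^2 + 3w + 2 = 0.
Solving gives w = -1 or w = -2.
Check each candidate in the original equation:
  w = -1: sqrt(9) = 3, while w + 4 = 3 — valid.
  w = -2: sqrt(4) = 2, while w + 4 = 2 — valid.

w = -2 or w = -1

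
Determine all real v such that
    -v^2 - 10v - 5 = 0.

Discriminant: (-10)^2 - 4*(-1)*(-5) = 80.
Quadratic formula: v = (10 +/- sqrt(80)) / (-2).
So v = -5 - 2*sqrt(5) ~= -9.4721 or v = -5 + 2*sqrt(5) ~= -0.5279.

v = -9.4721 or v = -0.5279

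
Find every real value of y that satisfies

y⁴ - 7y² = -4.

y = -2.5243 or y = -0.7923 or y = 0.7923 or y = 2.5243

Let u = y². The equation becomes u² - 7u + 4 = 0.
By the quadratic formula, u = √(33)/2 + 7/2 or u = 7/2 - √(33)/2.
y² = √(33)/2 + 7/2 gives y = ±√(√(33)/2 + 7/2) ≈ ±2.5243.
y² = 7/2 - √(33)/2 gives y = ±√(7/2 - √(33)/2) ≈ ±0.7923.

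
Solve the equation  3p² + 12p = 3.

p = -4.2361 or p = 0.2361

Rearrange to standard form: 3p² + 12p - 3 = 0.
Discriminant: (12)² − 4·3·(-3) = 180.
Quadratic formula: p = (-12 ± √180) / 6.
So p = -2 + √(5) ≈ 0.2361 or p = -√(5) - 2 ≈ -4.2361.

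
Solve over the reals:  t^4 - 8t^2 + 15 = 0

Let u = t^2. The equation becomes u^2 - 8u + 15 = 0.
Factor: (u - 5)(u - 3) = 0, so u = 5 or u = 3.
t^2 = 5 gives t = +/-sqrt(5) ~= +/-2.2361.
t^2 = 3 gives t = +/-sqrt(3) ~= +/-1.7321.

t = -2.2361 or t = -1.7321 or t = 1.7321 or t = 2.2361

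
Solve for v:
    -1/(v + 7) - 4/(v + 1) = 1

Multiply both sides by (v + 7)(v + 1):
-(v + 1) - 4(v + 7) = (v + 7)(v + 1).
Expand and collect terms: v² + 13v + 36 = 0.
Factor or apply the quadratic formula: v = -4 or v = -9.
Neither value makes a denominator zero (v ≠ -7, v ≠ -1), so both are valid.

v = -9 or v = -4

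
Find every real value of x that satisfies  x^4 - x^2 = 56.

Let u = x^2. The equation becomes u^2 - u - 56 = 0.
Factor: (u + 7)(u - 8) = 0, so u = -7 or u = 8.
x^2 = -7 < 0 has no real solution.
x^2 = 8 gives x = +/-2*sqrt(2) ~= +/-2.8284.

x = -2.8284 or x = 2.8284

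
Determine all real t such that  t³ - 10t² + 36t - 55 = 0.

t = 5

Possible rational roots are divisors of -55. Testing t = 5 gives 0, so (t - 5) is a factor.
Divide: t³ - 10t² + 36t - 55 = (t - 5)(t² - 5t + 11).
The quadratic t² - 5t + 11 has discriminant -19 < 0, so no further real roots.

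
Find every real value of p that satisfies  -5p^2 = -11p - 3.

p = -0.2454 or p = 2.4454

Rearrange to standard form: -5p^2 + 11p + 3 = 0.
Discriminant: (11)^2 - 4*(-5)*3 = 181.
Quadratic formula: p = (-11 +/- sqrt(181)) / (-10).
So p = 11/10 - sqrt(181)/10 ~= -0.2454 or p = 11/10 + sqrt(181)/10 ~= 2.4454.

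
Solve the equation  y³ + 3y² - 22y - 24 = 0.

y = -6 or y = -1 or y = 4

Possible rational roots are divisors of -24. Testing y = 4 gives 0, so (y - 4) is a factor.
Divide: y³ + 3y² - 22y - 24 = (y - 4)(y² + 7y + 6).
Factor the quadratic: y = -1 or y = -6.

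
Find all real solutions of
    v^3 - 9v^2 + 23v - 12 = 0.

v = 0.6972 or v = 4 or v = 4.3028

Possible rational roots are divisors of -12. Testing v = 4 gives 0, so (v - 4) is a factor.
Divide: v^3 - 9v^2 + 23v - 12 = (v - 4)(v^2 - 5v + 3).
Apply the quadratic formula to v^2 - 5v + 3 = 0: v = (5 +/- sqrt(13))/2, i.e. v ~= 4.3028 or v ~= 0.6972.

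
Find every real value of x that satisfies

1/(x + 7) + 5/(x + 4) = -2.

Multiply both sides by (x + 7)(x + 4):
(x + 4) + 5(x + 7) = -2(x + 7)(x + 4).
Expand and collect terms: -2x^2 - 28x - 95 = 0.
By the quadratic formula, x = (28 +/- sqrt(24)) / -4, so x ~= -8.2247 or x ~= -5.7753.
Neither value makes a denominator zero (x != -7, x != -4), so both are valid.

x = -8.2247 or x = -5.7753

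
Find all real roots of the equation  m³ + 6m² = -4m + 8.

m = -4.8284 or m = -2 or m = 0.8284

Rearrange: m³ + 6m² + 4m - 8 = 0.
Possible rational roots are divisors of -8. Testing m = -2 gives 0, so (m + 2) is a factor.
Divide: m³ + 6m² + 4m - 8 = (m + 2)(m² + 4m - 4).
Apply the quadratic formula to m² + 4m - 4 = 0: m = (-4 ± √32)/2, i.e. m ≈ 0.8284 or m ≈ -4.8284.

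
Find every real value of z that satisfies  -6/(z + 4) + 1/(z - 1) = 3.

Multiply both sides by (z + 4)(z - 1):
-6(z - 1) + (z + 4) = 3(z + 4)(z - 1).
Expand and collect terms: 3z^2 + 14z - 22 = 0.
By the quadratic formula, z = (-14 +/- sqrt(460)) / 6, so z ~= 1.2413 or z ~= -5.9079.
Neither value makes a denominator zero (z != -4, z != 1), so both are valid.

z = -5.9079 or z = 1.2413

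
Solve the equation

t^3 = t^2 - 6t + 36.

Rearrange: t^3 - t^2 + 6t - 36 = 0.
Possible rational roots are divisors of -36. Testing t = 3 gives 0, so (t - 3) is a factor.
Divide: t^3 - t^2 + 6t - 36 = (t - 3)(t^2 + 2t + 12).
The quadratic t^2 + 2t + 12 has discriminant -44 < 0, so no further real roots.

t = 3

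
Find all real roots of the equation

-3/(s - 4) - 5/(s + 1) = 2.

Multiply both sides by (s - 4)(s + 1):
-3(s + 1) - 5(s - 4) = 2(s - 4)(s + 1).
Expand and collect terms: 2s^2 + 2s - 25 = 0.
By the quadratic formula, s = (-2 +/- sqrt(204)) / 4, so s ~= 3.0707 or s ~= -4.0707.
Neither value makes a denominator zero (s != 4, s != -1), so both are valid.

s = -4.0707 or s = 3.0707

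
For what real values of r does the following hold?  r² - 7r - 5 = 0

r = -0.6533 or r = 7.6533

Discriminant: (-7)² − 4·1·(-5) = 69.
Quadratic formula: r = (7 ± √69) / 2.
So r = 7/2 + √(69)/2 ≈ 7.6533 or r = 7/2 - √(69)/2 ≈ -0.6533.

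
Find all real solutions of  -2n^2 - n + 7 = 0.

Discriminant: (-1)^2 - 4*(-2)*7 = 57.
Quadratic formula: n = (1 +/- sqrt(57)) / (-4).
So n = -sqrt(57)/4 - 1/4 ~= -2.1375 or n = -1/4 + sqrt(57)/4 ~= 1.6375.

n = -2.1375 or n = 1.6375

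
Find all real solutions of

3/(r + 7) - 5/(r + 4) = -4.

Multiply both sides by (r + 7)(r + 4):
3(r + 4) - 5(r + 7) = -4(r + 7)(r + 4).
Expand and collect terms: -4r^2 - 42r - 89 = 0.
By the quadratic formula, r = (42 +/- sqrt(340)) / -8, so r ~= -7.5549 or r ~= -2.9451.
Neither value makes a denominator zero (r != -7, r != -4), so both are valid.

r = -7.5549 or r = -2.9451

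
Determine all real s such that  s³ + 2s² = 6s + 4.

s = -3.4142 or s = -0.5858 or s = 2

Rearrange: s³ + 2s² - 6s - 4 = 0.
Possible rational roots are divisors of -4. Testing s = 2 gives 0, so (s - 2) is a factor.
Divide: s³ + 2s² - 6s - 4 = (s - 2)(s² + 4s + 2).
Apply the quadratic formula to s² + 4s + 2 = 0: s = (-4 ± √8)/2, i.e. s ≈ -0.5858 or s ≈ -3.4142.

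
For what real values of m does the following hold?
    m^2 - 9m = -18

m = 3 or m = 6

Bring every term to one side: m^2 - 9m + 18 = 0.
Factor: (m - 3)(m - 6) = 0.
So m = 3 or m = 6.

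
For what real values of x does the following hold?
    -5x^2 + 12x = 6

Rearrange to standard form: -5x^2 + 12x - 6 = 0.
Discriminant: (12)^2 - 4*(-5)*(-6) = 24.
Quadratic formula: x = (-12 +/- sqrt(24)) / (-10).
So x = 6/5 - sqrt(6)/5 ~= 0.7101 or x = sqrt(6)/5 + 6/5 ~= 1.6899.

x = 0.7101 or x = 1.6899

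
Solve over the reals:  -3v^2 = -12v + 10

Rearrange to standard form: -3v^2 + 12v - 10 = 0.
Discriminant: (12)^2 - 4*(-3)*(-10) = 24.
Quadratic formula: v = (-12 +/- sqrt(24)) / (-6).
So v = 2 - sqrt(6)/3 ~= 1.1835 or v = sqrt(6)/3 + 2 ~= 2.8165.

v = 1.1835 or v = 2.8165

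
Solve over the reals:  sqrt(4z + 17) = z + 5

z = -4 or z = -2

Square both sides: 4z + 17 = (z + 5)^2.
Expand and rearrange: z^2 + 6z + 8 = 0.
Solving gives z = -2 or z = -4.
Check each candidate in the original equation:
  z = -2: sqrt(9) = 3, while z + 5 = 3 — valid.
  z = -4: sqrt(1) = 1, while z + 5 = 1 — valid.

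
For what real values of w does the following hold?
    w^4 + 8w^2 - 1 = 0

w = -0.3509 or w = 0.3509

Let u = w^2. The equation becomes u^2 + 8u - 1 = 0.
By the quadratic formula, u = -4 + sqrt(17) or u = -sqrt(17) - 4.
w^2 = -4 + sqrt(17) gives w = +/-sqrt(-4 + sqrt(17)) ~= +/-0.3509.
w^2 = -sqrt(17) - 4 < 0 has no real solution.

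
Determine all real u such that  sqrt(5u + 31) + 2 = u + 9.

u = -6 or u = -3

Isolate the radical: sqrt(5u + 31) = u + 7.
Square both sides: 5u + 31 = (u + 7)^2.
Expand and rearrange: u^2 + 9u + 18 = 0.
Solving gives u = -3 or u = -6.
Check each candidate in the original equation:
  u = -3: sqrt(16) = 4, while u + 7 = 4 — valid.
  u = -6: sqrt(1) = 1, while u + 7 = 1 — valid.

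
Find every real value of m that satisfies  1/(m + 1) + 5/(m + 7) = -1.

m = -12.4772 or m = -1.5228

Multiply both sides by (m + 1)(m + 7):
(m + 7) + 5(m + 1) = -(m + 1)(m + 7).
Expand and collect terms: -m² - 14m - 19 = 0.
By the quadratic formula, m = (14 ± √120) / -2, so m ≈ -12.4772 or m ≈ -1.5228.
Neither value makes a denominator zero (m ≠ -1, m ≠ -7), so both are valid.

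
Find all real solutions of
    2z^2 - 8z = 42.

z = -3 or z = 7

Bring every term to one side: 2z^2 - 8z - 42 = 0.
Factor: 2(z - 7)(z + 3) = 0.
So z = 7 or z = -3.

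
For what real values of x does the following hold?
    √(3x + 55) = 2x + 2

x = 3

Square both sides: 3x + 55 = (2x + 2)².
Expand and rearrange: 4x² + 5x - 51 = 0.
Solving gives x = 3 or x = -4.25.
Check each candidate in the original equation:
  x = 3: √(64) = 8, while 2x + 2 = 8 — valid.
  x = -4.25: √(42.25) = 6.5, while 2x + 2 = -6.5 — extraneous.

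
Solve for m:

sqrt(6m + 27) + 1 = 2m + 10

m = -4.5 or m = -3

Isolate the radical: sqrt(6m + 27) = 2m + 9.
Square both sides: 6m + 27 = (2m + 9)^2.
Expand and rearrange: 4m^2 + 30m + 54 = 0.
Solving gives m = -3 or m = -4.5.
Check each candidate in the original equation:
  m = -3: sqrt(9) = 3, while 2m + 9 = 3 — valid.
  m = -4.5: sqrt(0) = 0, while 2m + 9 = 0 — valid.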